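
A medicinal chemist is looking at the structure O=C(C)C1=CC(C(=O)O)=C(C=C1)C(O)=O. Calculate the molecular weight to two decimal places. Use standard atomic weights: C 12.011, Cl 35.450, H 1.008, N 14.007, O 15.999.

208.17 g/mol

First, the molecular formula is C10H8O5 (counting implicit H from valence).
  C: 10 × 12.011 = 120.110
  H: 8 × 1.008 = 8.064
  O: 5 × 15.999 = 79.995
Sum: 10×12.011 + 8×1.008 + 5×15.999 = 208.169 → 208.17 g/mol.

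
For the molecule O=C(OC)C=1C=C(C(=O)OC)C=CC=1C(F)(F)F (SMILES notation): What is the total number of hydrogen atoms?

9

Walk through each heavy atom and fill implicit hydrogens from standard valence (C 4, N 3, O 2, S 2, halogen 1):
  atom 1: O, bond orders sum to 2 (valence 2) → 0 H
  atom 2: C, bond orders sum to 4 (valence 4) → 0 H
  atom 3: O, bond orders sum to 2 (valence 2) → 0 H
  atom 4: C, bond orders sum to 1 (valence 4) → 3 H
  atom 5: C, bond orders sum to 4 (valence 4) → 0 H
  atom 6: C, bond orders sum to 3 (valence 4) → 1 H
  atom 7: C, bond orders sum to 4 (valence 4) → 0 H
  atom 8: C, bond orders sum to 4 (valence 4) → 0 H
  atom 9: O, bond orders sum to 2 (valence 2) → 0 H
  atom 10: O, bond orders sum to 2 (valence 2) → 0 H
  atom 11: C, bond orders sum to 1 (valence 4) → 3 H
  atom 12: C, bond orders sum to 3 (valence 4) → 1 H
  atom 13: C, bond orders sum to 3 (valence 4) → 1 H
  atom 14: C, bond orders sum to 4 (valence 4) → 0 H
  atom 15: C, bond orders sum to 4 (valence 4) → 0 H
  atom 16: F (halogen, monovalent) → 0 H
  atom 17: F (halogen, monovalent) → 0 H
  atom 18: F (halogen, monovalent) → 0 H
Total hydrogens: 9.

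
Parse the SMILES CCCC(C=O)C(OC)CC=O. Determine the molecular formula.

Walk through each heavy atom and fill implicit hydrogens from standard valence (C 4, N 3, O 2, S 2, halogen 1):
  atom 1: C, bond orders sum to 1 (valence 4) → 3 H
  atom 2: C, bond orders sum to 2 (valence 4) → 2 H
  atom 3: C, bond orders sum to 2 (valence 4) → 2 H
  atom 4: C, bond orders sum to 3 (valence 4) → 1 H
  atom 5: C, bond orders sum to 3 (valence 4) → 1 H
  atom 6: O, bond orders sum to 2 (valence 2) → 0 H
  atom 7: C, bond orders sum to 3 (valence 4) → 1 H
  atom 8: O, bond orders sum to 2 (valence 2) → 0 H
  atom 9: C, bond orders sum to 1 (valence 4) → 3 H
  atom 10: C, bond orders sum to 2 (valence 4) → 2 H
  atom 11: C, bond orders sum to 3 (valence 4) → 1 H
  atom 12: O, bond orders sum to 2 (valence 2) → 0 H
Totals → C:9, H:16, O:3.

C9H16O3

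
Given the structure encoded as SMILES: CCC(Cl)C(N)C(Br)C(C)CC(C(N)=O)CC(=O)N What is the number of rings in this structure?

In SMILES, each pair of matching ring-closure digits denotes one ring-closing bond; the number of such bonds equals the number of independent rings.
Ring-closure bonds here: 0.

0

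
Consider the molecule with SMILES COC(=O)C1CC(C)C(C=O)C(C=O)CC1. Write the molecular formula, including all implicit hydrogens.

C12H18O4

Walk through each heavy atom and fill implicit hydrogens from standard valence (C 4, N 3, O 2, S 2, halogen 1):
  atom 1: C, bond orders sum to 1 (valence 4) → 3 H
  atom 2: O, bond orders sum to 2 (valence 2) → 0 H
  atom 3: C, bond orders sum to 4 (valence 4) → 0 H
  atom 4: O, bond orders sum to 2 (valence 2) → 0 H
  atom 5: C, bond orders sum to 3 (valence 4) → 1 H
  atom 6: C, bond orders sum to 2 (valence 4) → 2 H
  atom 7: C, bond orders sum to 3 (valence 4) → 1 H
  atom 8: C, bond orders sum to 1 (valence 4) → 3 H
  atom 9: C, bond orders sum to 3 (valence 4) → 1 H
  atom 10: C, bond orders sum to 3 (valence 4) → 1 H
  atom 11: O, bond orders sum to 2 (valence 2) → 0 H
  atom 12: C, bond orders sum to 3 (valence 4) → 1 H
  atom 13: C, bond orders sum to 3 (valence 4) → 1 H
  atom 14: O, bond orders sum to 2 (valence 2) → 0 H
  atom 15: C, bond orders sum to 2 (valence 4) → 2 H
  atom 16: C, bond orders sum to 2 (valence 4) → 2 H
Totals → C:12, H:18, O:4.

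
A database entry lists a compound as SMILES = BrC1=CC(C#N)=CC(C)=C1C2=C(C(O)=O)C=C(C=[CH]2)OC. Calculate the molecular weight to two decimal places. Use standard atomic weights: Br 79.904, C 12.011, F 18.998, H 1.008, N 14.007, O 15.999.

346.18 g/mol

First, the molecular formula is C16H12BrNO3 (counting implicit H from valence).
  Br: 1 × 79.904 = 79.904
  C: 16 × 12.011 = 192.176
  H: 12 × 1.008 = 12.096
  N: 1 × 14.007 = 14.007
  O: 3 × 15.999 = 47.997
Sum: 1×79.904 + 16×12.011 + 12×1.008 + 1×14.007 + 3×15.999 = 346.180 → 346.18 g/mol.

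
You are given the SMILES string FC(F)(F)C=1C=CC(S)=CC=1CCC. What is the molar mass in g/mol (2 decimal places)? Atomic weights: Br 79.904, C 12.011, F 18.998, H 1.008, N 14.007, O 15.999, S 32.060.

220.25 g/mol

First, the molecular formula is C10H11F3S (counting implicit H from valence).
  C: 10 × 12.011 = 120.110
  F: 3 × 18.998 = 56.994
  H: 11 × 1.008 = 11.088
  S: 1 × 32.060 = 32.060
Sum: 10×12.011 + 3×18.998 + 11×1.008 + 1×32.060 = 220.252 → 220.25 g/mol.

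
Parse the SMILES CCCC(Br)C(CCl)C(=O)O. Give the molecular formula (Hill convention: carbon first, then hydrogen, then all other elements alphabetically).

Walk through each heavy atom and fill implicit hydrogens from standard valence (C 4, N 3, O 2, S 2, halogen 1):
  atom 1: C, bond orders sum to 1 (valence 4) → 3 H
  atom 2: C, bond orders sum to 2 (valence 4) → 2 H
  atom 3: C, bond orders sum to 2 (valence 4) → 2 H
  atom 4: C, bond orders sum to 3 (valence 4) → 1 H
  atom 5: Br (halogen, monovalent) → 0 H
  atom 6: C, bond orders sum to 3 (valence 4) → 1 H
  atom 7: C, bond orders sum to 2 (valence 4) → 2 H
  atom 8: Cl (halogen, monovalent) → 0 H
  atom 9: C, bond orders sum to 4 (valence 4) → 0 H
  atom 10: O, bond orders sum to 2 (valence 2) → 0 H
  atom 11: O, bond orders sum to 1 (valence 2) → 1 H
Totals → C:7, H:12, Br:1, Cl:1, O:2.
In Hill order: C7H12BrClO2.

C7H12BrClO2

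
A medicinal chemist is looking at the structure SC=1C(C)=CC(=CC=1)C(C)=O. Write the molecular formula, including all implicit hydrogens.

C9H10OS

Walk through each heavy atom and fill implicit hydrogens from standard valence (C 4, N 3, O 2, S 2, halogen 1):
  atom 1: S, bond orders sum to 1 (valence 2) → 1 H
  atom 2: C, bond orders sum to 4 (valence 4) → 0 H
  atom 3: C, bond orders sum to 4 (valence 4) → 0 H
  atom 4: C, bond orders sum to 1 (valence 4) → 3 H
  atom 5: C, bond orders sum to 3 (valence 4) → 1 H
  atom 6: C, bond orders sum to 4 (valence 4) → 0 H
  atom 7: C, bond orders sum to 3 (valence 4) → 1 H
  atom 8: C, bond orders sum to 3 (valence 4) → 1 H
  atom 9: C, bond orders sum to 4 (valence 4) → 0 H
  atom 10: C, bond orders sum to 1 (valence 4) → 3 H
  atom 11: O, bond orders sum to 2 (valence 2) → 0 H
Totals → C:9, H:10, O:1, S:1.
In Hill order: C9H10OS.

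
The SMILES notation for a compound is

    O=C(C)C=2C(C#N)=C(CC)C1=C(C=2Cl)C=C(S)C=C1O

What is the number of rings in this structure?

In SMILES, each pair of matching ring-closure digits denotes one ring-closing bond; the number of such bonds equals the number of independent rings.
Ring-closure bonds here: 2.

2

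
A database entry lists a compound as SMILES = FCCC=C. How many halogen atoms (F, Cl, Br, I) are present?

1

Halogen atoms appear at heavy-atom position 1 (1×F).
Other groups present: 1 alkene.
Halogen count: 1.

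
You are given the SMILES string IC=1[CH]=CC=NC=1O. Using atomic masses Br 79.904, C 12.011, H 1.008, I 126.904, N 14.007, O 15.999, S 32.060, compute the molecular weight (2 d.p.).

221.00 g/mol

First, the molecular formula is C5H4INO (counting implicit H from valence).
  C: 5 × 12.011 = 60.055
  H: 4 × 1.008 = 4.032
  I: 1 × 126.904 = 126.904
  N: 1 × 14.007 = 14.007
  O: 1 × 15.999 = 15.999
Sum: 5×12.011 + 4×1.008 + 1×126.904 + 1×14.007 + 1×15.999 = 220.997 → 221.00 g/mol.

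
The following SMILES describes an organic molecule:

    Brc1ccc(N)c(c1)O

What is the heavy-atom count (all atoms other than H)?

Every atom symbol written in the SMILES (organic subset) is one heavy atom; implicit H are not written.
Heavy atoms by element → Br:1, C:6, N:1, O:1.
Total: 9.

9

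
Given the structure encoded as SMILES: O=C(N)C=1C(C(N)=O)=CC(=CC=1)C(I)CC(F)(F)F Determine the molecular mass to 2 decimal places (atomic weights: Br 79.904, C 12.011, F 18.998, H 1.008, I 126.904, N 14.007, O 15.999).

386.11 g/mol

First, the molecular formula is C11H10F3IN2O2 (counting implicit H from valence).
  C: 11 × 12.011 = 132.121
  F: 3 × 18.998 = 56.994
  H: 10 × 1.008 = 10.080
  I: 1 × 126.904 = 126.904
  N: 2 × 14.007 = 28.014
  O: 2 × 15.999 = 31.998
Sum: 11×12.011 + 3×18.998 + 10×1.008 + 1×126.904 + 2×14.007 + 2×15.999 = 386.111 → 386.11 g/mol.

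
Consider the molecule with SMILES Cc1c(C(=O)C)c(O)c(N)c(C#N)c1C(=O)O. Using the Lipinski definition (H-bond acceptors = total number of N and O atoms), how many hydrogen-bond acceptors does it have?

N atoms: 2; O atoms: 4.
Lipinski HBA = 2 + 4 = 6.

6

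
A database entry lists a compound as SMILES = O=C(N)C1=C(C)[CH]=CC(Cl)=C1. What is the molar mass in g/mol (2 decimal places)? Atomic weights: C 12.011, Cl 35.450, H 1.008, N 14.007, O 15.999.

First, the molecular formula is C8H8ClNO (counting implicit H from valence).
  C: 8 × 12.011 = 96.088
  Cl: 1 × 35.450 = 35.450
  H: 8 × 1.008 = 8.064
  N: 1 × 14.007 = 14.007
  O: 1 × 15.999 = 15.999
Sum: 8×12.011 + 1×35.450 + 8×1.008 + 1×14.007 + 1×15.999 = 169.608 → 169.61 g/mol.

169.61 g/mol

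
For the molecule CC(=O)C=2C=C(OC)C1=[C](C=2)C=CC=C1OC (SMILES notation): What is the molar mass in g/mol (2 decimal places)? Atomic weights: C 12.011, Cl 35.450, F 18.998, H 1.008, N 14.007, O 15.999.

230.26 g/mol

First, the molecular formula is C14H14O3 (counting implicit H from valence).
  C: 14 × 12.011 = 168.154
  H: 14 × 1.008 = 14.112
  O: 3 × 15.999 = 47.997
Sum: 14×12.011 + 14×1.008 + 3×15.999 = 230.263 → 230.26 g/mol.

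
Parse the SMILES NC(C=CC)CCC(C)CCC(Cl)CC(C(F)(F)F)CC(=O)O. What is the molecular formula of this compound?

Walk through each heavy atom and fill implicit hydrogens from standard valence (C 4, N 3, O 2, S 2, halogen 1):
  atom 1: N, bond orders sum to 1 (valence 3) → 2 H
  atom 2: C, bond orders sum to 3 (valence 4) → 1 H
  atom 3: C, bond orders sum to 3 (valence 4) → 1 H
  atom 4: C, bond orders sum to 3 (valence 4) → 1 H
  atom 5: C, bond orders sum to 1 (valence 4) → 3 H
  atom 6: C, bond orders sum to 2 (valence 4) → 2 H
  atom 7: C, bond orders sum to 2 (valence 4) → 2 H
  atom 8: C, bond orders sum to 3 (valence 4) → 1 H
  atom 9: C, bond orders sum to 1 (valence 4) → 3 H
  atom 10: C, bond orders sum to 2 (valence 4) → 2 H
  atom 11: C, bond orders sum to 2 (valence 4) → 2 H
  atom 12: C, bond orders sum to 3 (valence 4) → 1 H
  atom 13: Cl (halogen, monovalent) → 0 H
  atom 14: C, bond orders sum to 2 (valence 4) → 2 H
  atom 15: C, bond orders sum to 3 (valence 4) → 1 H
  atom 16: C, bond orders sum to 4 (valence 4) → 0 H
  atom 17: F (halogen, monovalent) → 0 H
  atom 18: F (halogen, monovalent) → 0 H
  atom 19: F (halogen, monovalent) → 0 H
  atom 20: C, bond orders sum to 2 (valence 4) → 2 H
  atom 21: C, bond orders sum to 4 (valence 4) → 0 H
  atom 22: O, bond orders sum to 2 (valence 2) → 0 H
  atom 23: O, bond orders sum to 1 (valence 2) → 1 H
Totals → C:16, H:27, Cl:1, F:3, N:1, O:2.

C16H27ClF3NO2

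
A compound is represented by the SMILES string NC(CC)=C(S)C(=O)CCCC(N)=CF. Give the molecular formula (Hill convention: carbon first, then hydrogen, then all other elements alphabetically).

Walk through each heavy atom and fill implicit hydrogens from standard valence (C 4, N 3, O 2, S 2, halogen 1):
  atom 1: N, bond orders sum to 1 (valence 3) → 2 H
  atom 2: C, bond orders sum to 4 (valence 4) → 0 H
  atom 3: C, bond orders sum to 2 (valence 4) → 2 H
  atom 4: C, bond orders sum to 1 (valence 4) → 3 H
  atom 5: C, bond orders sum to 4 (valence 4) → 0 H
  atom 6: S, bond orders sum to 1 (valence 2) → 1 H
  atom 7: C, bond orders sum to 4 (valence 4) → 0 H
  atom 8: O, bond orders sum to 2 (valence 2) → 0 H
  atom 9: C, bond orders sum to 2 (valence 4) → 2 H
  atom 10: C, bond orders sum to 2 (valence 4) → 2 H
  atom 11: C, bond orders sum to 2 (valence 4) → 2 H
  atom 12: C, bond orders sum to 4 (valence 4) → 0 H
  atom 13: N, bond orders sum to 1 (valence 3) → 2 H
  atom 14: C, bond orders sum to 3 (valence 4) → 1 H
  atom 15: F (halogen, monovalent) → 0 H
Totals → C:10, H:17, F:1, N:2, O:1, S:1.

C10H17FN2OS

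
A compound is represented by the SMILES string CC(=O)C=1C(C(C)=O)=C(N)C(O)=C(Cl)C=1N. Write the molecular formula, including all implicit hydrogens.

C10H11ClN2O3

Walk through each heavy atom and fill implicit hydrogens from standard valence (C 4, N 3, O 2, S 2, halogen 1):
  atom 1: C, bond orders sum to 1 (valence 4) → 3 H
  atom 2: C, bond orders sum to 4 (valence 4) → 0 H
  atom 3: O, bond orders sum to 2 (valence 2) → 0 H
  atom 4: C, bond orders sum to 4 (valence 4) → 0 H
  atom 5: C, bond orders sum to 4 (valence 4) → 0 H
  atom 6: C, bond orders sum to 4 (valence 4) → 0 H
  atom 7: C, bond orders sum to 1 (valence 4) → 3 H
  atom 8: O, bond orders sum to 2 (valence 2) → 0 H
  atom 9: C, bond orders sum to 4 (valence 4) → 0 H
  atom 10: N, bond orders sum to 1 (valence 3) → 2 H
  atom 11: C, bond orders sum to 4 (valence 4) → 0 H
  atom 12: O, bond orders sum to 1 (valence 2) → 1 H
  atom 13: C, bond orders sum to 4 (valence 4) → 0 H
  atom 14: Cl (halogen, monovalent) → 0 H
  atom 15: C, bond orders sum to 4 (valence 4) → 0 H
  atom 16: N, bond orders sum to 1 (valence 3) → 2 H
Totals → C:10, H:11, Cl:1, N:2, O:3.
In Hill order: C10H11ClN2O3.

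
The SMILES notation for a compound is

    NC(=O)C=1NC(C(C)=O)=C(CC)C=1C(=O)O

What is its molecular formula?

C10H12N2O4

Walk through each heavy atom and fill implicit hydrogens from standard valence (C 4, N 3, O 2, S 2, halogen 1):
  atom 1: N, bond orders sum to 1 (valence 3) → 2 H
  atom 2: C, bond orders sum to 4 (valence 4) → 0 H
  atom 3: O, bond orders sum to 2 (valence 2) → 0 H
  atom 4: C, bond orders sum to 4 (valence 4) → 0 H
  atom 5: N, bond orders sum to 2 (valence 3) → 1 H
  atom 6: C, bond orders sum to 4 (valence 4) → 0 H
  atom 7: C, bond orders sum to 4 (valence 4) → 0 H
  atom 8: C, bond orders sum to 1 (valence 4) → 3 H
  atom 9: O, bond orders sum to 2 (valence 2) → 0 H
  atom 10: C, bond orders sum to 4 (valence 4) → 0 H
  atom 11: C, bond orders sum to 2 (valence 4) → 2 H
  atom 12: C, bond orders sum to 1 (valence 4) → 3 H
  atom 13: C, bond orders sum to 4 (valence 4) → 0 H
  atom 14: C, bond orders sum to 4 (valence 4) → 0 H
  atom 15: O, bond orders sum to 2 (valence 2) → 0 H
  atom 16: O, bond orders sum to 1 (valence 2) → 1 H
Totals → C:10, H:12, N:2, O:4.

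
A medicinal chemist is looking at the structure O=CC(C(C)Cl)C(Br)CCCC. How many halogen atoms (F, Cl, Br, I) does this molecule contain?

Halogen atoms appear at heavy-atom positions 6, 8 (1×Br, 1×Cl).
Other groups present: 1 aldehyde.
Halogen count: 2.

2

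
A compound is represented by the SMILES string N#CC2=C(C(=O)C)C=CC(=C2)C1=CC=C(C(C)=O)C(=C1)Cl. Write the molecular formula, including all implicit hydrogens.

Walk through each heavy atom and fill implicit hydrogens from standard valence (C 4, N 3, O 2, S 2, halogen 1):
  atom 1: N, bond orders sum to 3 (valence 3) → 0 H
  atom 2: C, bond orders sum to 4 (valence 4) → 0 H
  atom 3: C, bond orders sum to 4 (valence 4) → 0 H
  atom 4: C, bond orders sum to 4 (valence 4) → 0 H
  atom 5: C, bond orders sum to 4 (valence 4) → 0 H
  atom 6: O, bond orders sum to 2 (valence 2) → 0 H
  atom 7: C, bond orders sum to 1 (valence 4) → 3 H
  atom 8: C, bond orders sum to 3 (valence 4) → 1 H
  atom 9: C, bond orders sum to 3 (valence 4) → 1 H
  atom 10: C, bond orders sum to 4 (valence 4) → 0 H
  atom 11: C, bond orders sum to 3 (valence 4) → 1 H
  atom 12: C, bond orders sum to 4 (valence 4) → 0 H
  atom 13: C, bond orders sum to 3 (valence 4) → 1 H
  atom 14: C, bond orders sum to 3 (valence 4) → 1 H
  atom 15: C, bond orders sum to 4 (valence 4) → 0 H
  atom 16: C, bond orders sum to 4 (valence 4) → 0 H
  atom 17: C, bond orders sum to 1 (valence 4) → 3 H
  atom 18: O, bond orders sum to 2 (valence 2) → 0 H
  atom 19: C, bond orders sum to 4 (valence 4) → 0 H
  atom 20: C, bond orders sum to 3 (valence 4) → 1 H
  atom 21: Cl (halogen, monovalent) → 0 H
Totals → C:17, H:12, Cl:1, N:1, O:2.
In Hill order: C17H12ClNO2.

C17H12ClNO2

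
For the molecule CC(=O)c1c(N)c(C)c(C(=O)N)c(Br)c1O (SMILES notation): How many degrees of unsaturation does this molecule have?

Molecular formula: C10H11BrN2O3.
DoU = (2C + 2 + N − H − X) / 2, where X is the halogen count and O/S are ignored.
    = (2·10 + 2 + 2 − 11 − 1) / 2 = 12 / 2 = 6.

6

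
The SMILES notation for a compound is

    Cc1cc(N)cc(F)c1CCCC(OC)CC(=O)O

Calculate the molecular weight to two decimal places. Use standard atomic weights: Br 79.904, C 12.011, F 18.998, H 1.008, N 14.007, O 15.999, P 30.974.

269.32 g/mol

First, the molecular formula is C14H20FNO3 (counting implicit H from valence).
  C: 14 × 12.011 = 168.154
  F: 1 × 18.998 = 18.998
  H: 20 × 1.008 = 20.160
  N: 1 × 14.007 = 14.007
  O: 3 × 15.999 = 47.997
Sum: 14×12.011 + 1×18.998 + 20×1.008 + 1×14.007 + 3×15.999 = 269.316 → 269.32 g/mol.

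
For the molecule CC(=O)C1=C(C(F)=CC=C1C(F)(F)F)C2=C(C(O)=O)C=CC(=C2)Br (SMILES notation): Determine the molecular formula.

C16H9BrF4O3

Walk through each heavy atom and fill implicit hydrogens from standard valence (C 4, N 3, O 2, S 2, halogen 1):
  atom 1: C, bond orders sum to 1 (valence 4) → 3 H
  atom 2: C, bond orders sum to 4 (valence 4) → 0 H
  atom 3: O, bond orders sum to 2 (valence 2) → 0 H
  atom 4: C, bond orders sum to 4 (valence 4) → 0 H
  atom 5: C, bond orders sum to 4 (valence 4) → 0 H
  atom 6: C, bond orders sum to 4 (valence 4) → 0 H
  atom 7: F (halogen, monovalent) → 0 H
  atom 8: C, bond orders sum to 3 (valence 4) → 1 H
  atom 9: C, bond orders sum to 3 (valence 4) → 1 H
  atom 10: C, bond orders sum to 4 (valence 4) → 0 H
  atom 11: C, bond orders sum to 4 (valence 4) → 0 H
  atom 12: F (halogen, monovalent) → 0 H
  atom 13: F (halogen, monovalent) → 0 H
  atom 14: F (halogen, monovalent) → 0 H
  atom 15: C, bond orders sum to 4 (valence 4) → 0 H
  atom 16: C, bond orders sum to 4 (valence 4) → 0 H
  atom 17: C, bond orders sum to 4 (valence 4) → 0 H
  atom 18: O, bond orders sum to 1 (valence 2) → 1 H
  atom 19: O, bond orders sum to 2 (valence 2) → 0 H
  atom 20: C, bond orders sum to 3 (valence 4) → 1 H
  atom 21: C, bond orders sum to 3 (valence 4) → 1 H
  atom 22: C, bond orders sum to 4 (valence 4) → 0 H
  atom 23: C, bond orders sum to 3 (valence 4) → 1 H
  atom 24: Br (halogen, monovalent) → 0 H
Totals → C:16, H:9, Br:1, F:4, O:3.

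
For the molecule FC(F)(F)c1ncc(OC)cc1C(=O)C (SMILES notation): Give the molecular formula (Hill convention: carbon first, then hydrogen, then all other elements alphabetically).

C9H8F3NO2

Walk through each heavy atom and fill implicit hydrogens from standard valence (C 4, N 3, O 2, S 2, halogen 1); for lowercase aromatic atoms, an aromatic c carries 1 H when it has two neighbours and 0 H with three, and aromatic n carries 0 H:
  atom 1: F (halogen, monovalent) → 0 H
  atom 2: C, bond orders sum to 4 (valence 4) → 0 H
  atom 3: F (halogen, monovalent) → 0 H
  atom 4: F (halogen, monovalent) → 0 H
  atom 5: aromatic c, 3 neighbours → 0 H
  atom 6: aromatic n, 2 neighbours → 0 H
  atom 7: aromatic c, 2 neighbours → 1 H
  atom 8: aromatic c, 3 neighbours → 0 H
  atom 9: O, bond orders sum to 2 (valence 2) → 0 H
  atom 10: C, bond orders sum to 1 (valence 4) → 3 H
  atom 11: aromatic c, 2 neighbours → 1 H
  atom 12: aromatic c, 3 neighbours → 0 H
  atom 13: C, bond orders sum to 4 (valence 4) → 0 H
  atom 14: O, bond orders sum to 2 (valence 2) → 0 H
  atom 15: C, bond orders sum to 1 (valence 4) → 3 H
Totals → C:9, H:8, F:3, N:1, O:2.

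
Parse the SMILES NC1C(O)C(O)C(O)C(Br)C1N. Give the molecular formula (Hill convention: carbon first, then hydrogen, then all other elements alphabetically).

Walk through each heavy atom and fill implicit hydrogens from standard valence (C 4, N 3, O 2, S 2, halogen 1):
  atom 1: N, bond orders sum to 1 (valence 3) → 2 H
  atom 2: C, bond orders sum to 3 (valence 4) → 1 H
  atom 3: C, bond orders sum to 3 (valence 4) → 1 H
  atom 4: O, bond orders sum to 1 (valence 2) → 1 H
  atom 5: C, bond orders sum to 3 (valence 4) → 1 H
  atom 6: O, bond orders sum to 1 (valence 2) → 1 H
  atom 7: C, bond orders sum to 3 (valence 4) → 1 H
  atom 8: O, bond orders sum to 1 (valence 2) → 1 H
  atom 9: C, bond orders sum to 3 (valence 4) → 1 H
  atom 10: Br (halogen, monovalent) → 0 H
  atom 11: C, bond orders sum to 3 (valence 4) → 1 H
  atom 12: N, bond orders sum to 1 (valence 3) → 2 H
Totals → C:6, H:13, Br:1, N:2, O:3.

C6H13BrN2O3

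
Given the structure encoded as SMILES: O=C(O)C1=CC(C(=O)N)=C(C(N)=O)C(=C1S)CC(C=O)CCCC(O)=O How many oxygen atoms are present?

7

Scan the SMILES for O atoms (remember two-letter symbols like Cl and Br are single atoms).
Oxygen count: 7.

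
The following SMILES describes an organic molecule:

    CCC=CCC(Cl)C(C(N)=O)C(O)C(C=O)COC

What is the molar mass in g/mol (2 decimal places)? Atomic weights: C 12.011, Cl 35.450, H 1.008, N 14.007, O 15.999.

First, the molecular formula is C13H22ClNO4 (counting implicit H from valence).
  C: 13 × 12.011 = 156.143
  Cl: 1 × 35.450 = 35.450
  H: 22 × 1.008 = 22.176
  N: 1 × 14.007 = 14.007
  O: 4 × 15.999 = 63.996
Sum: 13×12.011 + 1×35.450 + 22×1.008 + 1×14.007 + 4×15.999 = 291.772 → 291.77 g/mol.

291.77 g/mol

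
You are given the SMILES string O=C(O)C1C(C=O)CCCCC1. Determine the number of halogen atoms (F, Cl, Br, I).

Scan the SMILES for the halogen motif — none present.
Groups that are present: 1 aldehyde, 1 carboxylic acid.

0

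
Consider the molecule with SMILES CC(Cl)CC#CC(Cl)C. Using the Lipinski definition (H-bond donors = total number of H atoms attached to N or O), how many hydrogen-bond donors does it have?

0

Donors: find every N or O and count the H atoms it carries.
  (no N or O atoms present)
Lipinski HBD = 0.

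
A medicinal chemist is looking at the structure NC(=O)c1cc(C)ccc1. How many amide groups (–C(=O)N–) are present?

The amide motif appears at heavy-atom position 2 in the SMILES.
Amide count: 1.

1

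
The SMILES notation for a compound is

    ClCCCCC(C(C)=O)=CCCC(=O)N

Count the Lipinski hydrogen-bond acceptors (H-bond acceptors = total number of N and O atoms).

3

N atoms: 1; O atoms: 2.
Lipinski HBA = 1 + 2 = 3.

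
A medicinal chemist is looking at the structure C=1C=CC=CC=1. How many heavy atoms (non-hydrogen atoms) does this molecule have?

Every atom symbol written in the SMILES (organic subset) is one heavy atom; implicit H are not written.
Heavy atoms by element → C:6.
Total: 6.

6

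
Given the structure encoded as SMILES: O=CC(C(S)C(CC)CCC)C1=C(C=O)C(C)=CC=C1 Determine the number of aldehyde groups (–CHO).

2

The aldehyde motif appears at heavy-atom positions 2, 14 in the SMILES.
Other groups present: 1 thiol.
Aldehyde count: 2.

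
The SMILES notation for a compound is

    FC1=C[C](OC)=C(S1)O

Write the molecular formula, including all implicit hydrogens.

Walk through each heavy atom and fill implicit hydrogens from standard valence (C 4, N 3, O 2, S 2, halogen 1):
  atom 1: F (halogen, monovalent) → 0 H
  atom 2: C, bond orders sum to 4 (valence 4) → 0 H
  atom 3: C, bond orders sum to 3 (valence 4) → 1 H
  atom 4: C with explicit H count 0
  atom 5: O, bond orders sum to 2 (valence 2) → 0 H
  atom 6: C, bond orders sum to 1 (valence 4) → 3 H
  atom 7: C, bond orders sum to 4 (valence 4) → 0 H
  atom 8: S, bond orders sum to 2 (valence 2) → 0 H
  atom 9: O, bond orders sum to 1 (valence 2) → 1 H
Totals → C:5, H:5, F:1, O:2, S:1.

C5H5FO2S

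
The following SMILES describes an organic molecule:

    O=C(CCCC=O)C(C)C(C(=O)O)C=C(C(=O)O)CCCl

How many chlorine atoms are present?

1

Scan the SMILES for Cl atoms (remember two-letter symbols like Cl and Br are single atoms).
Chlorine count: 1.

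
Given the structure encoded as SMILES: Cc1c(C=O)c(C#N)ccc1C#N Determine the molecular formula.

Walk through each heavy atom and fill implicit hydrogens from standard valence (C 4, N 3, O 2, S 2, halogen 1); for lowercase aromatic atoms, an aromatic c carries 1 H when it has two neighbours and 0 H with three, and aromatic n carries 0 H:
  atom 1: C, bond orders sum to 1 (valence 4) → 3 H
  atom 2: aromatic c, 3 neighbours → 0 H
  atom 3: aromatic c, 3 neighbours → 0 H
  atom 4: C, bond orders sum to 3 (valence 4) → 1 H
  atom 5: O, bond orders sum to 2 (valence 2) → 0 H
  atom 6: aromatic c, 3 neighbours → 0 H
  atom 7: C, bond orders sum to 4 (valence 4) → 0 H
  atom 8: N, bond orders sum to 3 (valence 3) → 0 H
  atom 9: aromatic c, 2 neighbours → 1 H
  atom 10: aromatic c, 2 neighbours → 1 H
  atom 11: aromatic c, 3 neighbours → 0 H
  atom 12: C, bond orders sum to 4 (valence 4) → 0 H
  atom 13: N, bond orders sum to 3 (valence 3) → 0 H
Totals → C:10, H:6, N:2, O:1.
In Hill order: C10H6N2O.

C10H6N2O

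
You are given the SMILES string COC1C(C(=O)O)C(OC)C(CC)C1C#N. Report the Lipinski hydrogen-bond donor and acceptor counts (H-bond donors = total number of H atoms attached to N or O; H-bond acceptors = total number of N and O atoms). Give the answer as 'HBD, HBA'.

Donors: find every N or O and count the H atoms it carries.
  atom 2 (O): bond orders sum to 2 → 0 H
  atom 6 (O): bond orders sum to 2 → 0 H
  atom 7 (O): bond orders sum to 1 → 1 H
  atom 9 (O): bond orders sum to 2 → 0 H
  atom 16 (N): bond orders sum to 3 → 0 H
Lipinski HBD = 1.
Acceptors: N atoms = 1, O atoms = 4 → HBA = 5.

1, 5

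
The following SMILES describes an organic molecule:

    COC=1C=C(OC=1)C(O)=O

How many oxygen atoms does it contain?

Scan the SMILES for O atoms (remember two-letter symbols like Cl and Br are single atoms).
Oxygen count: 4.

4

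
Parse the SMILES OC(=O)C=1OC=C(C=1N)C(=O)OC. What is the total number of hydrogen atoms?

7

Walk through each heavy atom and fill implicit hydrogens from standard valence (C 4, N 3, O 2, S 2, halogen 1):
  atom 1: O, bond orders sum to 1 (valence 2) → 1 H
  atom 2: C, bond orders sum to 4 (valence 4) → 0 H
  atom 3: O, bond orders sum to 2 (valence 2) → 0 H
  atom 4: C, bond orders sum to 4 (valence 4) → 0 H
  atom 5: O, bond orders sum to 2 (valence 2) → 0 H
  atom 6: C, bond orders sum to 3 (valence 4) → 1 H
  atom 7: C, bond orders sum to 4 (valence 4) → 0 H
  atom 8: C, bond orders sum to 4 (valence 4) → 0 H
  atom 9: N, bond orders sum to 1 (valence 3) → 2 H
  atom 10: C, bond orders sum to 4 (valence 4) → 0 H
  atom 11: O, bond orders sum to 2 (valence 2) → 0 H
  atom 12: O, bond orders sum to 2 (valence 2) → 0 H
  atom 13: C, bond orders sum to 1 (valence 4) → 3 H
Total hydrogens: 7.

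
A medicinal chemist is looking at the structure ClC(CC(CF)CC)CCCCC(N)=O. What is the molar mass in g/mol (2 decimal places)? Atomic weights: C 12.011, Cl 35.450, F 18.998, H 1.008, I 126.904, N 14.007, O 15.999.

237.74 g/mol

First, the molecular formula is C11H21ClFNO (counting implicit H from valence).
  C: 11 × 12.011 = 132.121
  Cl: 1 × 35.450 = 35.450
  F: 1 × 18.998 = 18.998
  H: 21 × 1.008 = 21.168
  N: 1 × 14.007 = 14.007
  O: 1 × 15.999 = 15.999
Sum: 11×12.011 + 1×35.450 + 1×18.998 + 21×1.008 + 1×14.007 + 1×15.999 = 237.743 → 237.74 g/mol.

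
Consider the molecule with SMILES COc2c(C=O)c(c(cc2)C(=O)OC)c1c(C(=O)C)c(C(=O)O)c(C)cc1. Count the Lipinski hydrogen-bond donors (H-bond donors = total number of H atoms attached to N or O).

Donors: find every N or O and count the H atoms it carries.
  atom 2 (O): bond orders sum to 2 → 0 H
  atom 6 (O): bond orders sum to 2 → 0 H
  atom 12 (O): bond orders sum to 2 → 0 H
  atom 13 (O): bond orders sum to 2 → 0 H
  atom 18 (O): bond orders sum to 2 → 0 H
  atom 22 (O): bond orders sum to 2 → 0 H
  atom 23 (O): bond orders sum to 1 → 1 H
Lipinski HBD = 1.

1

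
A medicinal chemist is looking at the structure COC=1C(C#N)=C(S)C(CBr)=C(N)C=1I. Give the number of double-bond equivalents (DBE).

Molecular formula: C9H8BrIN2OS.
DoU = (2C + 2 + N − H − X) / 2, where X is the halogen count and O/S are ignored.
    = (2·9 + 2 + 2 − 8 − 2) / 2 = 12 / 2 = 6.

6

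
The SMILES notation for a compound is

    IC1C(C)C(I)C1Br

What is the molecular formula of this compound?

Walk through each heavy atom and fill implicit hydrogens from standard valence (C 4, N 3, O 2, S 2, halogen 1):
  atom 1: I (halogen, monovalent) → 0 H
  atom 2: C, bond orders sum to 3 (valence 4) → 1 H
  atom 3: C, bond orders sum to 3 (valence 4) → 1 H
  atom 4: C, bond orders sum to 1 (valence 4) → 3 H
  atom 5: C, bond orders sum to 3 (valence 4) → 1 H
  atom 6: I (halogen, monovalent) → 0 H
  atom 7: C, bond orders sum to 3 (valence 4) → 1 H
  atom 8: Br (halogen, monovalent) → 0 H
Totals → C:5, H:7, Br:1, I:2.

C5H7BrI2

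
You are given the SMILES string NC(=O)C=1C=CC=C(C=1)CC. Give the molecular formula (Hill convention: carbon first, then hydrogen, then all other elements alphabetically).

C9H11NO

Walk through each heavy atom and fill implicit hydrogens from standard valence (C 4, N 3, O 2, S 2, halogen 1):
  atom 1: N, bond orders sum to 1 (valence 3) → 2 H
  atom 2: C, bond orders sum to 4 (valence 4) → 0 H
  atom 3: O, bond orders sum to 2 (valence 2) → 0 H
  atom 4: C, bond orders sum to 4 (valence 4) → 0 H
  atom 5: C, bond orders sum to 3 (valence 4) → 1 H
  atom 6: C, bond orders sum to 3 (valence 4) → 1 H
  atom 7: C, bond orders sum to 3 (valence 4) → 1 H
  atom 8: C, bond orders sum to 4 (valence 4) → 0 H
  atom 9: C, bond orders sum to 3 (valence 4) → 1 H
  atom 10: C, bond orders sum to 2 (valence 4) → 2 H
  atom 11: C, bond orders sum to 1 (valence 4) → 3 H
Totals → C:9, H:11, N:1, O:1.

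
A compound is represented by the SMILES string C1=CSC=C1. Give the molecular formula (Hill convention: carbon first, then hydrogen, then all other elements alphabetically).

Walk through each heavy atom and fill implicit hydrogens from standard valence (C 4, N 3, O 2, S 2, halogen 1):
  atom 1: C, bond orders sum to 3 (valence 4) → 1 H
  atom 2: C, bond orders sum to 3 (valence 4) → 1 H
  atom 3: S, bond orders sum to 2 (valence 2) → 0 H
  atom 4: C, bond orders sum to 3 (valence 4) → 1 H
  atom 5: C, bond orders sum to 3 (valence 4) → 1 H
Totals → C:4, H:4, S:1.

C4H4S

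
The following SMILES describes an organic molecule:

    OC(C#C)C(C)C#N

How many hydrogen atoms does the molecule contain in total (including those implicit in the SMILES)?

Walk through each heavy atom and fill implicit hydrogens from standard valence (C 4, N 3, O 2, S 2, halogen 1):
  atom 1: O, bond orders sum to 1 (valence 2) → 1 H
  atom 2: C, bond orders sum to 3 (valence 4) → 1 H
  atom 3: C, bond orders sum to 4 (valence 4) → 0 H
  atom 4: C, bond orders sum to 3 (valence 4) → 1 H
  atom 5: C, bond orders sum to 3 (valence 4) → 1 H
  atom 6: C, bond orders sum to 1 (valence 4) → 3 H
  atom 7: C, bond orders sum to 4 (valence 4) → 0 H
  atom 8: N, bond orders sum to 3 (valence 3) → 0 H
Total hydrogens: 7.

7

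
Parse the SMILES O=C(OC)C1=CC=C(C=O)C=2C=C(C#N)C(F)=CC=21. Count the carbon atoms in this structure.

Count every carbon token in the SMILES (each C, including those in ring-closure positions and inside branches).
Carbon count: 14.

14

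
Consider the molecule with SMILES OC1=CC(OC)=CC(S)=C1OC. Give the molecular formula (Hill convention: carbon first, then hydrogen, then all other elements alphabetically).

C8H10O3S

Walk through each heavy atom and fill implicit hydrogens from standard valence (C 4, N 3, O 2, S 2, halogen 1):
  atom 1: O, bond orders sum to 1 (valence 2) → 1 H
  atom 2: C, bond orders sum to 4 (valence 4) → 0 H
  atom 3: C, bond orders sum to 3 (valence 4) → 1 H
  atom 4: C, bond orders sum to 4 (valence 4) → 0 H
  atom 5: O, bond orders sum to 2 (valence 2) → 0 H
  atom 6: C, bond orders sum to 1 (valence 4) → 3 H
  atom 7: C, bond orders sum to 3 (valence 4) → 1 H
  atom 8: C, bond orders sum to 4 (valence 4) → 0 H
  atom 9: S, bond orders sum to 1 (valence 2) → 1 H
  atom 10: C, bond orders sum to 4 (valence 4) → 0 H
  atom 11: O, bond orders sum to 2 (valence 2) → 0 H
  atom 12: C, bond orders sum to 1 (valence 4) → 3 H
Totals → C:8, H:10, O:3, S:1.
In Hill order: C8H10O3S.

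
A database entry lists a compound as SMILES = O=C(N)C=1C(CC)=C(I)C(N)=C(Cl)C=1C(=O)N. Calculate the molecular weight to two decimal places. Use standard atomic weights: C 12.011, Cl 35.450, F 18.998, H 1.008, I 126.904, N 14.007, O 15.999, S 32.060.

First, the molecular formula is C10H11ClIN3O2 (counting implicit H from valence).
  C: 10 × 12.011 = 120.110
  Cl: 1 × 35.450 = 35.450
  H: 11 × 1.008 = 11.088
  I: 1 × 126.904 = 126.904
  N: 3 × 14.007 = 42.021
  O: 2 × 15.999 = 31.998
Sum: 10×12.011 + 1×35.450 + 11×1.008 + 1×126.904 + 3×14.007 + 2×15.999 = 367.571 → 367.57 g/mol.

367.57 g/mol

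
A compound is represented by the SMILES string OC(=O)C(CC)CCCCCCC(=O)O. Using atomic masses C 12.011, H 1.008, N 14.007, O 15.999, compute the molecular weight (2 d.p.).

216.28 g/mol

First, the molecular formula is C11H20O4 (counting implicit H from valence).
  C: 11 × 12.011 = 132.121
  H: 20 × 1.008 = 20.160
  O: 4 × 15.999 = 63.996
Sum: 11×12.011 + 20×1.008 + 4×15.999 = 216.277 → 216.28 g/mol.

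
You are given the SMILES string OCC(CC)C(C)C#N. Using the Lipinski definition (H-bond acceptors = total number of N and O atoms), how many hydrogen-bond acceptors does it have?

2

N atoms: 1; O atoms: 1.
Lipinski HBA = 1 + 1 = 2.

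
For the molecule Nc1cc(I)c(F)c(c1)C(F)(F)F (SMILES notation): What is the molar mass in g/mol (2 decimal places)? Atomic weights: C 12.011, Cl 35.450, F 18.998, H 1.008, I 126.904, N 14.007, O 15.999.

First, the molecular formula is C7H4F4IN (counting implicit H from valence).
  C: 7 × 12.011 = 84.077
  F: 4 × 18.998 = 75.992
  H: 4 × 1.008 = 4.032
  I: 1 × 126.904 = 126.904
  N: 1 × 14.007 = 14.007
Sum: 7×12.011 + 4×18.998 + 4×1.008 + 1×126.904 + 1×14.007 = 305.012 → 305.01 g/mol.

305.01 g/mol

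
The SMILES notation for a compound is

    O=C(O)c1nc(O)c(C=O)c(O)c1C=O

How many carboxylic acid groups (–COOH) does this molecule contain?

The carboxylic acid motif appears at heavy-atom position 2 in the SMILES.
Other groups present: 2 aldehyde, 2 hydroxyl.
Carboxylic acid count: 1.

1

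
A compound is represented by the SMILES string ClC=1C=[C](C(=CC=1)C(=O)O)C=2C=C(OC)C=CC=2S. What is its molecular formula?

Walk through each heavy atom and fill implicit hydrogens from standard valence (C 4, N 3, O 2, S 2, halogen 1):
  atom 1: Cl (halogen, monovalent) → 0 H
  atom 2: C, bond orders sum to 4 (valence 4) → 0 H
  atom 3: C, bond orders sum to 3 (valence 4) → 1 H
  atom 4: C with explicit H count 0
  atom 5: C, bond orders sum to 4 (valence 4) → 0 H
  atom 6: C, bond orders sum to 3 (valence 4) → 1 H
  atom 7: C, bond orders sum to 3 (valence 4) → 1 H
  atom 8: C, bond orders sum to 4 (valence 4) → 0 H
  atom 9: O, bond orders sum to 2 (valence 2) → 0 H
  atom 10: O, bond orders sum to 1 (valence 2) → 1 H
  atom 11: C, bond orders sum to 4 (valence 4) → 0 H
  atom 12: C, bond orders sum to 3 (valence 4) → 1 H
  atom 13: C, bond orders sum to 4 (valence 4) → 0 H
  atom 14: O, bond orders sum to 2 (valence 2) → 0 H
  atom 15: C, bond orders sum to 1 (valence 4) → 3 H
  atom 16: C, bond orders sum to 3 (valence 4) → 1 H
  atom 17: C, bond orders sum to 3 (valence 4) → 1 H
  atom 18: C, bond orders sum to 4 (valence 4) → 0 H
  atom 19: S, bond orders sum to 1 (valence 2) → 1 H
Totals → C:14, H:11, Cl:1, O:3, S:1.
In Hill order: C14H11ClO3S.

C14H11ClO3S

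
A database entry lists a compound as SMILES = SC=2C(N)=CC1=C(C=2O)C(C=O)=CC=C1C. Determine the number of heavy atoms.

Every atom symbol written in the SMILES (organic subset) is one heavy atom; implicit H are not written.
Heavy atoms by element → C:12, N:1, O:2, S:1.
Total: 16.

16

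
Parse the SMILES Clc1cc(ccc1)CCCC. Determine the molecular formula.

C10H13Cl

Walk through each heavy atom and fill implicit hydrogens from standard valence (C 4, N 3, O 2, S 2, halogen 1); for lowercase aromatic atoms, an aromatic c carries 1 H when it has two neighbours and 0 H with three, and aromatic n carries 0 H:
  atom 1: Cl (halogen, monovalent) → 0 H
  atom 2: aromatic c, 3 neighbours → 0 H
  atom 3: aromatic c, 2 neighbours → 1 H
  atom 4: aromatic c, 3 neighbours → 0 H
  atom 5: aromatic c, 2 neighbours → 1 H
  atom 6: aromatic c, 2 neighbours → 1 H
  atom 7: aromatic c, 2 neighbours → 1 H
  atom 8: C, bond orders sum to 2 (valence 4) → 2 H
  atom 9: C, bond orders sum to 2 (valence 4) → 2 H
  atom 10: C, bond orders sum to 2 (valence 4) → 2 H
  atom 11: C, bond orders sum to 1 (valence 4) → 3 H
Totals → C:10, H:13, Cl:1.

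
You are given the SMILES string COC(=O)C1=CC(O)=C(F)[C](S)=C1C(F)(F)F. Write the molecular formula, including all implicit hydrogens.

C9H6F4O3S

Walk through each heavy atom and fill implicit hydrogens from standard valence (C 4, N 3, O 2, S 2, halogen 1):
  atom 1: C, bond orders sum to 1 (valence 4) → 3 H
  atom 2: O, bond orders sum to 2 (valence 2) → 0 H
  atom 3: C, bond orders sum to 4 (valence 4) → 0 H
  atom 4: O, bond orders sum to 2 (valence 2) → 0 H
  atom 5: C, bond orders sum to 4 (valence 4) → 0 H
  atom 6: C, bond orders sum to 3 (valence 4) → 1 H
  atom 7: C, bond orders sum to 4 (valence 4) → 0 H
  atom 8: O, bond orders sum to 1 (valence 2) → 1 H
  atom 9: C, bond orders sum to 4 (valence 4) → 0 H
  atom 10: F (halogen, monovalent) → 0 H
  atom 11: C with explicit H count 0
  atom 12: S, bond orders sum to 1 (valence 2) → 1 H
  atom 13: C, bond orders sum to 4 (valence 4) → 0 H
  atom 14: C, bond orders sum to 4 (valence 4) → 0 H
  atom 15: F (halogen, monovalent) → 0 H
  atom 16: F (halogen, monovalent) → 0 H
  atom 17: F (halogen, monovalent) → 0 H
Totals → C:9, H:6, F:4, O:3, S:1.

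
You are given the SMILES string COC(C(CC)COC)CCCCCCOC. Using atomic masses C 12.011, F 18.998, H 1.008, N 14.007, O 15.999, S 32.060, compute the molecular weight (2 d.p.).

246.39 g/mol

First, the molecular formula is C14H30O3 (counting implicit H from valence).
  C: 14 × 12.011 = 168.154
  H: 30 × 1.008 = 30.240
  O: 3 × 15.999 = 47.997
Sum: 14×12.011 + 30×1.008 + 3×15.999 = 246.391 → 246.39 g/mol.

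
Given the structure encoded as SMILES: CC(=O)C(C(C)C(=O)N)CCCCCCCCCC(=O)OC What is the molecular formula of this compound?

C17H31NO4

Walk through each heavy atom and fill implicit hydrogens from standard valence (C 4, N 3, O 2, S 2, halogen 1):
  atom 1: C, bond orders sum to 1 (valence 4) → 3 H
  atom 2: C, bond orders sum to 4 (valence 4) → 0 H
  atom 3: O, bond orders sum to 2 (valence 2) → 0 H
  atom 4: C, bond orders sum to 3 (valence 4) → 1 H
  atom 5: C, bond orders sum to 3 (valence 4) → 1 H
  atom 6: C, bond orders sum to 1 (valence 4) → 3 H
  atom 7: C, bond orders sum to 4 (valence 4) → 0 H
  atom 8: O, bond orders sum to 2 (valence 2) → 0 H
  atom 9: N, bond orders sum to 1 (valence 3) → 2 H
  atom 10: C, bond orders sum to 2 (valence 4) → 2 H
  atom 11: C, bond orders sum to 2 (valence 4) → 2 H
  atom 12: C, bond orders sum to 2 (valence 4) → 2 H
  atom 13: C, bond orders sum to 2 (valence 4) → 2 H
  atom 14: C, bond orders sum to 2 (valence 4) → 2 H
  atom 15: C, bond orders sum to 2 (valence 4) → 2 H
  atom 16: C, bond orders sum to 2 (valence 4) → 2 H
  atom 17: C, bond orders sum to 2 (valence 4) → 2 H
  atom 18: C, bond orders sum to 2 (valence 4) → 2 H
  atom 19: C, bond orders sum to 4 (valence 4) → 0 H
  atom 20: O, bond orders sum to 2 (valence 2) → 0 H
  atom 21: O, bond orders sum to 2 (valence 2) → 0 H
  atom 22: C, bond orders sum to 1 (valence 4) → 3 H
Totals → C:17, H:31, N:1, O:4.
In Hill order: C17H31NO4.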